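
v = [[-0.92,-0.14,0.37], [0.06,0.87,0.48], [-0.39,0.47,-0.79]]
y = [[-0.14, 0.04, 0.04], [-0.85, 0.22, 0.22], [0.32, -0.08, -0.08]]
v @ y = [[0.37, -0.10, -0.1], [-0.59, 0.16, 0.16], [-0.6, 0.15, 0.15]]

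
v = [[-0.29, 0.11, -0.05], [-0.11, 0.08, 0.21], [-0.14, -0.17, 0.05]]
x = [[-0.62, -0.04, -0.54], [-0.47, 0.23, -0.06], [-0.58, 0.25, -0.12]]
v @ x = [[0.16, 0.02, 0.16], [-0.09, 0.08, 0.03], [0.14, -0.02, 0.08]]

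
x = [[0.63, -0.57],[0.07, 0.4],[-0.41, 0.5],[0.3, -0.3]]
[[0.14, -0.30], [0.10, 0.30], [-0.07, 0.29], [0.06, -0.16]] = x@[[0.38, 0.18],[0.18, 0.73]]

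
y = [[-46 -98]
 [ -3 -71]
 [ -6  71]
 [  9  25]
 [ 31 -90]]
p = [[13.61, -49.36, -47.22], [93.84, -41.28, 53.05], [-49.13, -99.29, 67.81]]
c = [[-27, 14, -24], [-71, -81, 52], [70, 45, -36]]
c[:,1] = [14, -81, 45]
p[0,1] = -49.36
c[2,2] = -36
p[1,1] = -41.28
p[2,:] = [-49.13, -99.29, 67.81]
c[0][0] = -27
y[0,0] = -46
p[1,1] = -41.28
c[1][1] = -81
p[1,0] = 93.84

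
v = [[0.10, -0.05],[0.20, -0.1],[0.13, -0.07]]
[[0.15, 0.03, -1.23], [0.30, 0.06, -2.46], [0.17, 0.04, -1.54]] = v@[[3.88, 0.43, -18.49],  [4.81, 0.28, -12.38]]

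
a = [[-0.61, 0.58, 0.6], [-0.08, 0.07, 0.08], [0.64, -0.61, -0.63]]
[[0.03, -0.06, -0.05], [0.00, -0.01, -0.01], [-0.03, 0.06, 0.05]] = a @ [[-0.16, 0.00, 0.20],[-0.06, 0.24, 0.09],[-0.05, -0.33, 0.03]]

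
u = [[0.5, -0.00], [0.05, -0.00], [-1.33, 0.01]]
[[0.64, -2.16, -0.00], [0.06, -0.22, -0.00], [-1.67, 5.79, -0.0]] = u@[[1.27, -4.32, -0.01], [1.75, 4.2, -1.59]]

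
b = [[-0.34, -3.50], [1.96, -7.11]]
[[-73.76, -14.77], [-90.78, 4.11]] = b @ [[22.28, 12.87], [18.91, 2.97]]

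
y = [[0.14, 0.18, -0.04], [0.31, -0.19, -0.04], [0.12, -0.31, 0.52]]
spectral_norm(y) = 0.64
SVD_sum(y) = [[-0.03,0.06,-0.08],[0.04,-0.09,0.13],[0.16,-0.36,0.47]] + [[0.10, -0.02, -0.05], [0.29, -0.05, -0.14], [-0.06, 0.01, 0.03]] + [[0.07,0.14,0.08],  [-0.02,-0.04,-0.02],  [0.02,0.03,0.02]]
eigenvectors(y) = [[-0.31, 0.8, -0.15], [0.88, 0.54, -0.12], [0.37, 0.26, 0.98]]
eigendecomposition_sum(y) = [[-0.06, 0.09, 0.0], [0.17, -0.25, -0.0], [0.07, -0.11, -0.00]] + [[0.2, 0.06, 0.04],[0.13, 0.04, 0.03],[0.07, 0.02, 0.01]] + [[0.00, 0.03, -0.08],[0.0, 0.03, -0.06],[-0.02, -0.22, 0.51]]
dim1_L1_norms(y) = [0.36, 0.54, 0.95]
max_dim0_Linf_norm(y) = 0.52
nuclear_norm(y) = 1.18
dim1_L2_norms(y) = [0.23, 0.37, 0.62]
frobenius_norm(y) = 0.75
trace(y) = 0.47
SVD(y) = [[0.15, 0.32, 0.94], [-0.25, 0.93, -0.28], [-0.96, -0.2, 0.22]] @ diag([0.640675378057403, 0.34875173713512914, 0.1902821215885337]) @ [[-0.27, 0.58, -0.77], [0.89, -0.17, -0.43], [0.38, 0.80, 0.47]]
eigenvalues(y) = [-0.32, 0.25, 0.54]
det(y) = -0.04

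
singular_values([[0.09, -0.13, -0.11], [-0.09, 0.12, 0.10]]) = [0.26, 0.0]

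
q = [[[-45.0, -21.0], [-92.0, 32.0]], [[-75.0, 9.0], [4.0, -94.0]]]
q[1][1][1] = -94.0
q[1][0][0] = -75.0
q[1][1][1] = -94.0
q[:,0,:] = [[-45.0, -21.0], [-75.0, 9.0]]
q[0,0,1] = -21.0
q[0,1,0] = -92.0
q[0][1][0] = -92.0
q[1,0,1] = 9.0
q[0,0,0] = -45.0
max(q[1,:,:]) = 9.0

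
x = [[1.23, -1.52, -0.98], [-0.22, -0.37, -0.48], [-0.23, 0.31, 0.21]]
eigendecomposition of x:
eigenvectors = [[0.98, -0.61, -0.31], [-0.07, -0.78, -0.68], [-0.19, 0.15, 0.67]]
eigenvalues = [1.52, -0.45, 0.0]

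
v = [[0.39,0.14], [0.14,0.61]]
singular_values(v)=[0.68, 0.32]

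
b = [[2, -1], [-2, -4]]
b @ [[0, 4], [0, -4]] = [[0, 12], [0, 8]]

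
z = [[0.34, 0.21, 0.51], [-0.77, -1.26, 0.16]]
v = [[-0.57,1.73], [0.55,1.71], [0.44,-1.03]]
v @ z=[[-1.53, -2.30, -0.01], [-1.13, -2.04, 0.55], [0.94, 1.39, 0.06]]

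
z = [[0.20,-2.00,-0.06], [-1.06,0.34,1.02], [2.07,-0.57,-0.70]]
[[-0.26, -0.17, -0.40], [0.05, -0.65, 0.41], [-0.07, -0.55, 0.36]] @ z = [[-0.70, 0.69, 0.12], [1.55, -0.55, -0.95], [1.31, -0.25, -0.81]]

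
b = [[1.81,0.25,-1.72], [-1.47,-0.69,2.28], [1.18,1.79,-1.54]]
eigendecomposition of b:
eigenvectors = [[0.32, -0.85, 0.78], [-0.62, 0.52, 0.19], [0.72, -0.02, 0.6]]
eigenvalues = [-2.57, 1.61, 0.54]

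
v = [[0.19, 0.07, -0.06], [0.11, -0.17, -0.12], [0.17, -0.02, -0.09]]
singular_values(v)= [0.32, 0.19, 0.0]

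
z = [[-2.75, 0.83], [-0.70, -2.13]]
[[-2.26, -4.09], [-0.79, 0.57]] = z @ [[0.85, 1.28], [0.09, -0.69]]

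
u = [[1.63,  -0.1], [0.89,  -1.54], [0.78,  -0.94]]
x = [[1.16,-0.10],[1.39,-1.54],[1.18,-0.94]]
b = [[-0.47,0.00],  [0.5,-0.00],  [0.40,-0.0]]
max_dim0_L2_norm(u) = 2.01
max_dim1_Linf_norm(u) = 1.63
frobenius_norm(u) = 2.71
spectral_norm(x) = 2.72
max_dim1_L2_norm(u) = 1.78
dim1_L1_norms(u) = [1.73, 2.43, 1.72]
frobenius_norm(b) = 0.79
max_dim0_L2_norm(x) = 2.16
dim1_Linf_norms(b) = [0.47, 0.5, 0.4]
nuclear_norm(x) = 3.45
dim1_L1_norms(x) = [1.26, 2.93, 2.12]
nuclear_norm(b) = 0.79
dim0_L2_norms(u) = [2.01, 1.81]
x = b + u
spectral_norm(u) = 2.44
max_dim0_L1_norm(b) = 1.37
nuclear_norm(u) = 3.61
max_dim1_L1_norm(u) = 2.43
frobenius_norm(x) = 2.82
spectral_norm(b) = 0.79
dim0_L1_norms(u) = [3.3, 2.58]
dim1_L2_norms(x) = [1.16, 2.07, 1.51]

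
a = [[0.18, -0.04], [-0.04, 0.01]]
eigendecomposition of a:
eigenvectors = [[0.98, 0.22], [-0.22, 0.98]]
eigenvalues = [0.19, 0.0]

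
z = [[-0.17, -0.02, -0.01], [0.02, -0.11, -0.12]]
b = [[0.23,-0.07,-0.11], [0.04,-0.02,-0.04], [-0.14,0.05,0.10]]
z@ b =[[-0.04, 0.01, 0.02], [0.02, -0.01, -0.01]]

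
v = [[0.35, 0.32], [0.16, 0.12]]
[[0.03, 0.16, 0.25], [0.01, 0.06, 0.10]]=v@[[0.02,-0.14,0.32], [0.06,0.66,0.42]]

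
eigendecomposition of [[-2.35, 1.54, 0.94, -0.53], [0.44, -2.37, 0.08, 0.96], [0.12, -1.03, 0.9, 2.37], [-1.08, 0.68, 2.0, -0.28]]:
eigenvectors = [[0.14, -0.71, -0.10, 0.24],[0.14, 0.43, 0.49, 0.63],[0.80, 0.32, -0.53, -0.40],[0.57, -0.45, 0.69, 0.63]]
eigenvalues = [2.43, -4.05, -1.19, -1.29]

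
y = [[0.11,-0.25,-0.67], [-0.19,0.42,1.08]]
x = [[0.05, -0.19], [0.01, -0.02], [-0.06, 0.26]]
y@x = [[0.04, -0.19], [-0.07, 0.31]]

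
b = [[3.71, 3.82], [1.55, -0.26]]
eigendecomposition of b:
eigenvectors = [[0.96, -0.60], [0.29, 0.80]]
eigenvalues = [4.87, -1.42]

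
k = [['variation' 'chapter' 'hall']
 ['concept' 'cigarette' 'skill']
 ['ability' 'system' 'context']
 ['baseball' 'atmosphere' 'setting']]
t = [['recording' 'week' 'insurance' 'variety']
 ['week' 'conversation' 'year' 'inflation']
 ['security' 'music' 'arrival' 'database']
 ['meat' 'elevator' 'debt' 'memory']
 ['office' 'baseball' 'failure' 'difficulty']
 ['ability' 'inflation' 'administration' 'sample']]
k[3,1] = 'atmosphere'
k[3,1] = 'atmosphere'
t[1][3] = 'inflation'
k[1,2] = 'skill'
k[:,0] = ['variation', 'concept', 'ability', 'baseball']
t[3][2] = 'debt'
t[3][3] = 'memory'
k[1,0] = 'concept'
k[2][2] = 'context'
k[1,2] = 'skill'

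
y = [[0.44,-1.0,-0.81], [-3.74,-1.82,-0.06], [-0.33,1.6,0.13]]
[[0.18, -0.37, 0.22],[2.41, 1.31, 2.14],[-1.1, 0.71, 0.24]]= y@[[-0.27, -0.52, -0.6], [-0.79, 0.36, 0.08], [0.61, -0.27, -0.70]]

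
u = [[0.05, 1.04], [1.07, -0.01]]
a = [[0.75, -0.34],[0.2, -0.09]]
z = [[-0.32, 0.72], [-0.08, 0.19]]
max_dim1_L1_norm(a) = 1.09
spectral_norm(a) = 0.85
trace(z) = -0.13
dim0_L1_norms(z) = [0.4, 0.91]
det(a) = 0.00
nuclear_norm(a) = 0.85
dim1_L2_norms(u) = [1.04, 1.07]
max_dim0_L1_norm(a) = 0.95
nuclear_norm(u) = 2.11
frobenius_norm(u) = 1.49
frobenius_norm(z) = 0.81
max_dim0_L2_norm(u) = 1.07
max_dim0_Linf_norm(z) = 0.72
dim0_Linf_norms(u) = [1.07, 1.04]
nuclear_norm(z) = 0.82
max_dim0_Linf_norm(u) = 1.07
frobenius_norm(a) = 0.85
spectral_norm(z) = 0.81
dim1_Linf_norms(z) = [0.72, 0.19]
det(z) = -0.00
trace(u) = 0.04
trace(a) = 0.66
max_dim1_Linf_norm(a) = 0.75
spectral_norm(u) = 1.08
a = z @ u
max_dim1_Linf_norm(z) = 0.72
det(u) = -1.11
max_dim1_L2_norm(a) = 0.82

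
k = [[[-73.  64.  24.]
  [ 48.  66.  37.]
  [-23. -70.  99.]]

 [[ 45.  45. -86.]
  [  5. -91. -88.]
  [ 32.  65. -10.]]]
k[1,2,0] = 32.0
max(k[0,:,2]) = 99.0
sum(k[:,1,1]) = -25.0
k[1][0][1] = 45.0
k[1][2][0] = 32.0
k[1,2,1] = 65.0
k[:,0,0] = [-73.0, 45.0]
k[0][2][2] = 99.0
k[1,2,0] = 32.0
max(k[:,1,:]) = 66.0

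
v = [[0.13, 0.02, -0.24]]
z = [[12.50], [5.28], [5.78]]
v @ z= [[0.34]]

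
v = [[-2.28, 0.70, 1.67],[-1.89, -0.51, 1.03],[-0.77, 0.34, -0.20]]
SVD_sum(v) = [[-2.42, 0.25, 1.51], [-1.77, 0.18, 1.11], [-0.49, 0.05, 0.30]] + [[0.04, 0.46, -0.01], [-0.07, -0.7, 0.01], [0.03, 0.27, -0.00]] + [[0.10, -0.01, 0.16], [-0.05, 0.0, -0.08], [-0.31, 0.02, -0.5]]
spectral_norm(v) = 3.60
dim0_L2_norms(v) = [3.06, 0.93, 1.97]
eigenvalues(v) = [(-1+1j), (-1-1j), (-0.99+0j)]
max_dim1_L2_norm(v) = 2.91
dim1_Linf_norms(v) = [2.28, 1.89, 0.77]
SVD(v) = [[-0.8, -0.52, 0.30], [-0.58, 0.8, -0.16], [-0.16, -0.3, -0.94]] @ diag([3.599077398052403, 0.879077816274609, 0.6267089242720365]) @ [[0.84, -0.09, -0.53], [-0.1, -1.00, 0.01], [0.53, -0.04, 0.85]]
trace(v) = -2.99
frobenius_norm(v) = 3.76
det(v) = -1.98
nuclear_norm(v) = 5.10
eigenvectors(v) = [[-0.32+0.50j, -0.32-0.50j, (-0.04+0j)], [-0.75+0.00j, (-0.75-0j), (-0.93+0j)], [-0.23+0.19j, -0.23-0.19j, 0.36+0.00j]]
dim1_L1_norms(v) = [4.65, 3.43, 1.31]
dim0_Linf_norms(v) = [2.28, 0.7, 1.67]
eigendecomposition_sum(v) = [[(-1.12-0.16j),  (0.36+0.34j),  0.79+0.88j], [-0.59-1.30j,  -0.12+0.61j,  -0.39+1.43j], [(-0.52-0.25j),  0.12+0.22j,  0.25+0.55j]] + [[(-1.12+0.16j), 0.36-0.34j, (0.79-0.88j)], [-0.59+1.30j, -0.12-0.61j, (-0.39-1.43j)], [-0.52+0.25j, (0.12-0.22j), 0.25-0.55j]] + [[-0.03-0.00j, (-0.01+0j), 0.09+0.00j],[(-0.7-0j), -0.26+0.00j, (1.82+0j)],[(0.27+0j), (0.1-0j), (-0.7-0j)]]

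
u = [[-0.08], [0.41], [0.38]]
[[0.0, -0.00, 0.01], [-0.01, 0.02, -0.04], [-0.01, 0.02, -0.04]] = u@[[-0.03, 0.05, -0.1]]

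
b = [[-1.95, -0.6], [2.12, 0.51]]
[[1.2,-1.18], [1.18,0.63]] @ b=[[-4.84, -1.32], [-0.97, -0.39]]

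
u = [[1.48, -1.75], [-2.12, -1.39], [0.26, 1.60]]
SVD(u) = [[-0.26, 0.87], [-0.81, -0.43], [0.53, -0.24]] @ diag([2.832700122676575, 2.506553413551787]) @ [[0.52, 0.85],[0.85, -0.52]]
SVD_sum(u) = [[-0.38,  -0.62], [-1.19,  -1.96], [0.78,  1.28]] + [[1.86,-1.13],[-0.93,0.57],[-0.52,0.32]]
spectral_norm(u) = 2.83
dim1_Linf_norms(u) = [1.75, 2.12, 1.6]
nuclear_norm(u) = 5.34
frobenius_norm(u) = 3.78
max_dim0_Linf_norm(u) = 2.12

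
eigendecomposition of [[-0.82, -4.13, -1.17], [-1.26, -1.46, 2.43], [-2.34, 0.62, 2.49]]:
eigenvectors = [[-0.50+0.00j, (0.89+0j), 0.89-0.00j],[(0.42+0j), 0.15-0.08j, 0.15+0.08j],[(0.75+0j), (0.43+0.04j), (0.43-0.04j)]]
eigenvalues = [(4.4+0j), (-2.09+0.3j), (-2.09-0.3j)]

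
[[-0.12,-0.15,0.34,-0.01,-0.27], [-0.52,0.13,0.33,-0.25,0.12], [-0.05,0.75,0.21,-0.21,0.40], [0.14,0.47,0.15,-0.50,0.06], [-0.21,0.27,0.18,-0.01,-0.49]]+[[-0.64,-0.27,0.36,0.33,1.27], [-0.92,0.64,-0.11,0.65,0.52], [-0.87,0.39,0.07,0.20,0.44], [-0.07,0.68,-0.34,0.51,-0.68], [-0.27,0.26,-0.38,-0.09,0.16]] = [[-0.76, -0.42, 0.70, 0.32, 1.0], [-1.44, 0.77, 0.22, 0.4, 0.64], [-0.92, 1.14, 0.28, -0.01, 0.84], [0.07, 1.15, -0.19, 0.01, -0.62], [-0.48, 0.53, -0.2, -0.10, -0.33]]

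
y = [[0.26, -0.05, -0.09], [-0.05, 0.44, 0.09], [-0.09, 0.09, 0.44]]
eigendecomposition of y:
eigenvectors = [[0.31, -0.93, -0.18], [-0.64, -0.07, -0.76], [-0.70, -0.36, 0.62]]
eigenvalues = [0.56, 0.22, 0.36]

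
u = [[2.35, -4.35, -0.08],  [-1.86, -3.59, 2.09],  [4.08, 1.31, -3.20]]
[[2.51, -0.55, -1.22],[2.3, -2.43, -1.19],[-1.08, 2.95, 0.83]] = u @ [[-0.02, 0.19, -0.2],[-0.59, 0.24, 0.18],[0.07, -0.58, -0.44]]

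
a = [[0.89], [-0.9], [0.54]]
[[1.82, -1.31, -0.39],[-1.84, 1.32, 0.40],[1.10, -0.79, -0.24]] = a @ [[2.04, -1.47, -0.44]]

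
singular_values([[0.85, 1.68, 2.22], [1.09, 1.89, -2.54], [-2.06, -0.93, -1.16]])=[3.68, 3.38, 1.08]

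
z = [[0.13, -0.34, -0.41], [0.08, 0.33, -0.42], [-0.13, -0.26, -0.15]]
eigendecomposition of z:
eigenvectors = [[(0.7+0j),(0.7-0j),0.69+0.00j], [-0.68-0.13j,(-0.68+0.13j),(0.3+0j)], [(0.17+0.06j),(0.17-0.06j),(0.66+0j)]]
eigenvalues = [(0.36+0.03j), (0.36-0.03j), (-0.41+0j)]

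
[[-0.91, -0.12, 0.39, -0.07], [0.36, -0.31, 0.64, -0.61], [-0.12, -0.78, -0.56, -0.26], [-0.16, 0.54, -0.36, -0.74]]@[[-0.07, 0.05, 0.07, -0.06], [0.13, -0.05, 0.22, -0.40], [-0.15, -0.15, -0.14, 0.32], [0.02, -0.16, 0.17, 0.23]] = [[-0.01,-0.09,-0.16,0.21], [-0.17,0.04,-0.24,0.17], [-0.01,0.16,-0.15,0.08], [0.12,0.14,0.03,-0.49]]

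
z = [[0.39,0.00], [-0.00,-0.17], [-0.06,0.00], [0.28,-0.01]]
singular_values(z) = [0.48, 0.17]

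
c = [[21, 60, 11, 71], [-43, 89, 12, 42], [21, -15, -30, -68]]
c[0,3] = 71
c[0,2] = 11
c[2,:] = [21, -15, -30, -68]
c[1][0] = -43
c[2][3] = -68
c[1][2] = 12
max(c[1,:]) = 89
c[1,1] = 89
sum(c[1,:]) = 100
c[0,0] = 21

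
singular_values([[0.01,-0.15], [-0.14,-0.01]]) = [0.15, 0.14]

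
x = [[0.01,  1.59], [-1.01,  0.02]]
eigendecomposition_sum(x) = [[0.63j, 0.80-0.01j], [(-0.5+0.01j), 0.01+0.63j]] + [[0.00-0.63j, 0.80+0.01j], [(-0.5-0.01j), 0.01-0.63j]]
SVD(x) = [[1.0,0.01], [0.01,-1.0]] @ diag([1.5901296358268455, 1.0100434353359187]) @ [[-0.0, 1.0], [1.0, 0.0]]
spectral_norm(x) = 1.59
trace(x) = 0.03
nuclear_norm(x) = 2.60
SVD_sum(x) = [[-0.00, 1.59], [-0.00, 0.02]] + [[0.01, 0.00],  [-1.01, -0.00]]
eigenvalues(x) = [(0.02+1.27j), (0.02-1.27j)]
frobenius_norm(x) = 1.88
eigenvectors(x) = [[0.78+0.00j, 0.78-0.00j], [0.62j, 0.00-0.62j]]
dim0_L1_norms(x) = [1.02, 1.61]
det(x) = 1.61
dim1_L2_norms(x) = [1.59, 1.01]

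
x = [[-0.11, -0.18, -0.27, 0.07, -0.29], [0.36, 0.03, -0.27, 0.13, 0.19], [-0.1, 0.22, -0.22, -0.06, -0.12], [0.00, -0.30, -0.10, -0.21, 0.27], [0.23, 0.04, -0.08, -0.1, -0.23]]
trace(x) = -0.74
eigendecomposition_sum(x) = [[0.01+0.12j, (-0.13+0.03j), -0.04-0.10j, (0.02+0.04j), -0.03+0.02j], [(0.18-0.01j), 0.03+0.19j, (-0.16+0.05j), 0.05-0.02j, 0.03+0.05j], [-0.08j, 0.08-0.01j, 0.01+0.07j, (-0.01-0.02j), (0.02-0.01j)], [-0.02+0.08j, -0.09-0.01j, (-0-0.08j), 0.00+0.03j, (-0.03+0.01j)], [(0.05+0.01j), -0.00+0.06j, (-0.05+0j), (0.02-0j), 0.00+0.02j]] + [[(0.01-0.12j),  (-0.13-0.03j),  -0.04+0.10j,  (0.02-0.04j),  (-0.03-0.02j)], [(0.18+0.01j),  (0.03-0.19j),  (-0.16-0.05j),  0.05+0.02j,  (0.03-0.05j)], [0.00+0.08j,  0.08+0.01j,  (0.01-0.07j),  -0.01+0.02j,  (0.02+0.01j)], [(-0.02-0.08j),  (-0.09+0.01j),  -0.00+0.08j,  -0.03j,  (-0.03-0.01j)], [0.05-0.01j,  (-0-0.06j),  (-0.05-0j),  (0.02+0j),  -0.02j]] + [[-0.05+0.04j,0.04+0.03j,-0.02-0.01j,(0.07-0.05j),-0.09-0.14j], [-0.00-0.02j,-0.02+0.01j,(0.01-0j),0.00+0.03j,0.06-0.00j], [-0.03+0.03j,(0.02+0.02j),(-0.01-0.01j),(0.04-0.03j),(-0.05-0.09j)], [0.04-0.08j,-0.06-0.02j,(0.03+0j),(-0.06+0.1j),0.18+0.14j], [(0.06+0.04j),0.02-0.05j,(-0+0.02j),-0.07-0.06j,(-0.12+0.13j)]] + [[-0.05-0.04j,0.04-0.03j,(-0.02+0.01j),0.07+0.05j,(-0.09+0.14j)], [-0.00+0.02j,-0.02-0.01j,0.01+0.00j,-0.03j,(0.06+0j)], [(-0.03-0.03j),(0.02-0.02j),-0.01+0.01j,(0.04+0.03j),(-0.05+0.09j)], [(0.04+0.08j),(-0.06+0.02j),(0.03-0j),(-0.06-0.1j),(0.18-0.14j)], [0.06-0.04j,(0.02+0.05j),-0.00-0.02j,(-0.07+0.06j),-0.12-0.13j]] + [[-0.04-0.00j, 0.01-0.00j, (-0.16-0j), (-0.1+0j), (-0.05+0j)], [(0.01+0j), -0.00+0.00j, (0.03+0j), (0.02-0j), (0.01-0j)], [-0.05-0.00j, 0.01-0.00j, (-0.23-0j), (-0.13+0j), -0.07+0.00j], [(-0.03-0j), (0.01-0j), (-0.15-0j), (-0.09+0j), -0.04+0.00j], [(0.01+0j), (-0+0j), (0.03+0j), (0.01-0j), 0.01-0.00j]]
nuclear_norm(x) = 2.06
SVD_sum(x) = [[-0.09, 0.09, -0.04, 0.03, -0.24], [0.07, -0.07, 0.03, -0.02, 0.19], [-0.07, 0.08, -0.03, 0.03, -0.2], [0.11, -0.12, 0.05, -0.04, 0.3], [-0.04, 0.05, -0.02, 0.02, -0.12]] + [[0.09, 0.01, -0.1, 0.02, -0.01],[0.29, 0.04, -0.32, 0.06, -0.04],[0.07, 0.01, -0.08, 0.02, -0.01],[-0.0, -0.00, 0.00, -0.0, 0.0],[0.14, 0.02, -0.16, 0.03, -0.02]] + [[-0.12, -0.24, -0.15, -0.08, -0.04], [0.03, 0.07, 0.04, 0.02, 0.01], [0.00, 0.00, 0.00, 0.00, 0.0], [-0.11, -0.22, -0.13, -0.07, -0.04], [0.01, 0.02, 0.01, 0.01, 0.0]] + [[0.01, -0.01, 0.01, -0.0, -0.01], [-0.03, 0.02, -0.02, 0.01, 0.02], [-0.11, 0.09, -0.1, 0.02, 0.10], [-0.01, 0.01, -0.01, 0.0, 0.01], [0.11, -0.09, 0.09, -0.02, -0.09]] + [[-0.01,-0.03,0.01,0.10,0.00],[-0.01,-0.02,0.0,0.06,0.0],[0.01,0.04,-0.01,-0.12,-0.0],[0.01,0.03,-0.01,-0.10,-0.0],[0.01,0.04,-0.01,-0.13,-0.0]]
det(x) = -0.01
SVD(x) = [[-0.48, 0.27, -0.72, -0.06, 0.41], [0.39, 0.84, 0.20, 0.17, 0.27], [-0.41, 0.22, 0.0, 0.72, -0.52], [0.62, -0.01, -0.66, 0.05, -0.42], [-0.25, 0.42, 0.06, -0.67, -0.56]] @ diag([0.560574901938279, 0.5236654321336297, 0.4426529237538062, 0.28282872396814623, 0.2529754859585115]) @ [[0.32, -0.33, 0.13, -0.11, 0.87], [0.66, 0.08, -0.73, 0.14, -0.08], [0.37, 0.76, 0.46, 0.24, 0.12], [-0.56, 0.46, -0.49, 0.11, 0.47], [-0.09, -0.3, 0.06, 0.95, 0.03]]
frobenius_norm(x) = 0.96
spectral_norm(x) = 0.56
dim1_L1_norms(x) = [0.92, 0.98, 0.72, 0.88, 0.68]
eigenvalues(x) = [(0.06+0.43j), (0.06-0.43j), (-0.26+0.28j), (-0.26-0.28j), (-0.35+0j)]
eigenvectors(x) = [[0.01+0.48j,(0.01-0.48j),(-0.43-0.16j),-0.43+0.16j,(0.51+0j)],[(0.72+0j),0.72-0.00j,(0.14-0.11j),0.14+0.11j,(-0.1+0j)],[(0.03-0.3j),(0.03+0.3j),(-0.26-0.12j),-0.26+0.12j,(0.71+0j)],[(-0.1+0.32j),-0.10-0.32j,0.65+0.00j,(0.65-0j),0.47+0.00j],[0.21+0.05j,(0.21-0.05j),(-0.06+0.5j),(-0.06-0.5j),(-0.08+0j)]]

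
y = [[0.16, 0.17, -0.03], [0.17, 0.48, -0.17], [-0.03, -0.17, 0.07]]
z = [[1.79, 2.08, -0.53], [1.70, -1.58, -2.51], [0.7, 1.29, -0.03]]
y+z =[[1.95, 2.25, -0.56], [1.87, -1.1, -2.68], [0.67, 1.12, 0.04]]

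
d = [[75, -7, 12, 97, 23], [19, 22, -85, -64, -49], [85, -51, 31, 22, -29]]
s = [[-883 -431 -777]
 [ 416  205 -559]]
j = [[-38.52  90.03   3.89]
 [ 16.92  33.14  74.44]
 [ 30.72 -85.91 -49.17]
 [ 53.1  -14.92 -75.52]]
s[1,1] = 205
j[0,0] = -38.52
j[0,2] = 3.89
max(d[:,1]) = 22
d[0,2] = 12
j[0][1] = 90.03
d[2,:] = [85, -51, 31, 22, -29]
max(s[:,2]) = -559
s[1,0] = 416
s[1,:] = [416, 205, -559]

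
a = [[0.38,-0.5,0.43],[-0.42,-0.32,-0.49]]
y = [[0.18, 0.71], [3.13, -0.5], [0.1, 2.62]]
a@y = [[-1.45, 1.65], [-1.13, -1.42]]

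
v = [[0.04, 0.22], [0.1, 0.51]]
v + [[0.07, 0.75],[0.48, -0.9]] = [[0.11,0.97],[0.58,-0.39]]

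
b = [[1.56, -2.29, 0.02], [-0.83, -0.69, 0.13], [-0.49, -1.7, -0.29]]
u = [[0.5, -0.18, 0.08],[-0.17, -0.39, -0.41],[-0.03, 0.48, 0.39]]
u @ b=[[0.89,-1.16,-0.04], [0.26,1.36,0.06], [-0.64,-0.93,-0.05]]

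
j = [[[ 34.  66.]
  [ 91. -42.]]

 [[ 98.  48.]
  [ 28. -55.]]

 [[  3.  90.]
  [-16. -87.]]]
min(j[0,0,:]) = 34.0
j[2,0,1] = 90.0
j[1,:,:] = [[98.0, 48.0], [28.0, -55.0]]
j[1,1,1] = -55.0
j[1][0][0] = 98.0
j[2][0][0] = 3.0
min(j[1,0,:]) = 48.0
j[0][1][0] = 91.0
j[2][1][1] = -87.0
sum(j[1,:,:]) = 119.0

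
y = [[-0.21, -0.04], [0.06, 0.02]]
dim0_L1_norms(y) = [0.27, 0.06]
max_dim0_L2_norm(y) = 0.22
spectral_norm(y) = 0.22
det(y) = -0.00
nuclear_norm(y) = 0.23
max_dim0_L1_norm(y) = 0.27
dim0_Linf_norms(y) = [0.21, 0.04]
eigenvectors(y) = [[-0.96, 0.18], [0.26, -0.98]]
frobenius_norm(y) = 0.22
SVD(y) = [[-0.96, 0.28], [0.28, 0.96]] @ diag([0.2227885165740714, 0.008079411038232514]) @ [[0.98,0.2], [-0.2,0.98]]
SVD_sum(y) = [[-0.21, -0.04], [0.06, 0.01]] + [[-0.00, 0.0],[-0.00, 0.01]]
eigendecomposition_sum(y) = [[-0.21, -0.04],  [0.06, 0.01]] + [[-0.0,-0.00],[0.0,0.01]]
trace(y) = -0.19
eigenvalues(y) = [-0.2, 0.01]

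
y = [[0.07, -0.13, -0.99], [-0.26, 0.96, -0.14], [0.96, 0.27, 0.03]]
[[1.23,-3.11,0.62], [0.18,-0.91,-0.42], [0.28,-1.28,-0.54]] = y @ [[0.3,-1.20,-0.37], [0.09,-0.81,-0.62], [-1.23,3.16,-0.57]]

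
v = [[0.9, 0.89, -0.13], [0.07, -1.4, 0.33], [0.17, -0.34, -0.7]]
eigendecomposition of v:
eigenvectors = [[(-0.99+0j), -0.25+0.03j, -0.25-0.03j], [(-0.04+0j), (0.65-0.07j), 0.65+0.07j], [-0.09+0.00j, (0.72+0j), 0.72-0.00j]]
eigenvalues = [(0.93+0j), (-1.06+0.04j), (-1.06-0.04j)]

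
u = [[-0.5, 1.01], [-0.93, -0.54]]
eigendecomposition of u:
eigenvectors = [[(0.72+0j),0.72-0.00j], [(-0.01+0.69j),(-0.01-0.69j)]]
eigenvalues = [(-0.52+0.97j), (-0.52-0.97j)]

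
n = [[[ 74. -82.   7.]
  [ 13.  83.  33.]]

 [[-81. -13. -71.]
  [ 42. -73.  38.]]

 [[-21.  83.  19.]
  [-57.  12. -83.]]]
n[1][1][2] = 38.0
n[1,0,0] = -81.0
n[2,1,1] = 12.0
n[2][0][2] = 19.0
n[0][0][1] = -82.0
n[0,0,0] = 74.0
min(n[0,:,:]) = -82.0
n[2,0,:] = [-21.0, 83.0, 19.0]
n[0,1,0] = 13.0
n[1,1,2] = 38.0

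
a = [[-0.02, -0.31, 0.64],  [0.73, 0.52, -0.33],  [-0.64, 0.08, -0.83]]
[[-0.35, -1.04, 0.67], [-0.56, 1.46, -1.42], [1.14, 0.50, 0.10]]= a @ [[-0.66, 0.65, -0.57], [-0.74, 1.28, -1.84], [-0.93, -0.98, 0.14]]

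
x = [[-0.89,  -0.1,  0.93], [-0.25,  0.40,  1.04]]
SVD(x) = [[-0.76, -0.65],[-0.65, 0.76]] @ diag([1.6277224864776145, 0.5671150738740164]) @ [[0.52, -0.11, -0.85], [0.68, 0.65, 0.33]]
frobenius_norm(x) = 1.72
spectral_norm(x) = 1.63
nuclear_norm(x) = 2.19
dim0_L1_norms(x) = [1.14, 0.5, 1.97]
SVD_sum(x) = [[-0.64, 0.14, 1.05],[-0.55, 0.12, 0.9]] + [[-0.25,  -0.24,  -0.12],  [0.30,  0.28,  0.14]]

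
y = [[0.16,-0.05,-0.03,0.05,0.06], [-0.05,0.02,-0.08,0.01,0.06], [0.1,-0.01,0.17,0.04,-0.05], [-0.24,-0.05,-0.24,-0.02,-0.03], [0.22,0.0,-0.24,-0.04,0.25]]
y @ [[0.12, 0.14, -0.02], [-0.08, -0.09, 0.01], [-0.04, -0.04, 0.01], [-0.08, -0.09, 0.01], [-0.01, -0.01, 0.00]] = [[0.02, 0.02, -0.0], [-0.01, -0.01, 0.0], [0.00, 0.01, 0.0], [-0.01, -0.02, 0.00], [0.04, 0.04, -0.01]]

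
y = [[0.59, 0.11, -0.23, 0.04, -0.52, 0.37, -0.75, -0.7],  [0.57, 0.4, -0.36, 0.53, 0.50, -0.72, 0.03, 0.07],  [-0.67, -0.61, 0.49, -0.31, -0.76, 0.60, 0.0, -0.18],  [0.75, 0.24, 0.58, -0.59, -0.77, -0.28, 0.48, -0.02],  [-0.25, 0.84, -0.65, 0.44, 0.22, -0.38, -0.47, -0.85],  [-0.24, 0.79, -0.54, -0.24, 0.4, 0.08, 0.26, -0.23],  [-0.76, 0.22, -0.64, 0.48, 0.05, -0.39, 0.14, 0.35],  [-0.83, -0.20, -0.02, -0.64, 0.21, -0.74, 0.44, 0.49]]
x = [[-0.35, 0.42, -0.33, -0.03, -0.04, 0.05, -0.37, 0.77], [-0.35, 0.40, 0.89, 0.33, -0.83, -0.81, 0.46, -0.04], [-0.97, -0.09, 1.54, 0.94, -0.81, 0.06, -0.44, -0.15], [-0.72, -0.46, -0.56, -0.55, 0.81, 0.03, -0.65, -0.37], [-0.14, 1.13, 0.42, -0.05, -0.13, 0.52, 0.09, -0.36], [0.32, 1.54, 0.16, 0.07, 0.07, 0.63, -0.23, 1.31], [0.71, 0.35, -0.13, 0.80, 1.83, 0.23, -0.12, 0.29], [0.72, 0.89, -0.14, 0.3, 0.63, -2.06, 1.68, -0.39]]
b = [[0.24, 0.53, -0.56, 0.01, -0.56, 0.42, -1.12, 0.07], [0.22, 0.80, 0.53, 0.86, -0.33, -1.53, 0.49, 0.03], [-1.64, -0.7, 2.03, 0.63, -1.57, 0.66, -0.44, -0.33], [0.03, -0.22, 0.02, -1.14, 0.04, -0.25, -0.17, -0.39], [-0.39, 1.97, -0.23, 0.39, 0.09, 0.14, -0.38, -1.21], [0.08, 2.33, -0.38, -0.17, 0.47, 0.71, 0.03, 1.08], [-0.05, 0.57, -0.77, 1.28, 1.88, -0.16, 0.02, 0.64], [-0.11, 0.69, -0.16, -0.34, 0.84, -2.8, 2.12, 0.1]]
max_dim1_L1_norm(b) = 8.0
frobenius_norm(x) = 5.65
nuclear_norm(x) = 13.10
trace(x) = 1.03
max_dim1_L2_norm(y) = 1.59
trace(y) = 1.82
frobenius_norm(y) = 3.93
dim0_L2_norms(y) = [1.75, 1.42, 1.37, 1.27, 1.39, 1.39, 1.14, 1.29]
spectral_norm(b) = 4.61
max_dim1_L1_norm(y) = 4.1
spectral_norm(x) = 3.28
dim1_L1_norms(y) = [3.31, 3.18, 3.62, 3.71, 4.1, 2.78, 3.03, 3.57]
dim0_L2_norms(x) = [1.69, 2.26, 1.96, 1.43, 2.4, 2.37, 1.97, 1.68]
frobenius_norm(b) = 7.27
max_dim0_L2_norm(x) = 2.4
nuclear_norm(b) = 17.43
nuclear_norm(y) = 9.27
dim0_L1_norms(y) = [4.66, 3.41, 3.51, 3.27, 3.43, 3.56, 2.57, 2.89]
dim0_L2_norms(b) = [1.72, 3.4, 2.35, 2.09, 2.71, 3.38, 2.52, 1.82]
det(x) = -0.01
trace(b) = 2.85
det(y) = -0.20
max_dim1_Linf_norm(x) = 2.06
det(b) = -67.90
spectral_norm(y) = 2.40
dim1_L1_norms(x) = [2.36, 4.11, 5.0, 4.15, 2.84, 4.33, 4.46, 6.81]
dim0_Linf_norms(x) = [0.97, 1.54, 1.54, 0.94, 1.83, 2.06, 1.68, 1.31]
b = y + x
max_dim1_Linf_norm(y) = 0.85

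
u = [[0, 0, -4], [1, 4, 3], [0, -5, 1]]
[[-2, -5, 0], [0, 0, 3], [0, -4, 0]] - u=[[-2, -5, 4], [-1, -4, 0], [0, 1, -1]]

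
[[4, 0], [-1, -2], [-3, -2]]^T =[[4, -1, -3], [0, -2, -2]]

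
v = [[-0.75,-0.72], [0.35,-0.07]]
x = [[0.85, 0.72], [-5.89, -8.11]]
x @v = [[-0.39, -0.66], [1.58, 4.81]]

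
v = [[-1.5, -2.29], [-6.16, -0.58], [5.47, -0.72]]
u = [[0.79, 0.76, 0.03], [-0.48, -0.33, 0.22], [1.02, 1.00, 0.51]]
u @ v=[[-5.70, -2.27], [3.96, 1.13], [-4.90, -3.28]]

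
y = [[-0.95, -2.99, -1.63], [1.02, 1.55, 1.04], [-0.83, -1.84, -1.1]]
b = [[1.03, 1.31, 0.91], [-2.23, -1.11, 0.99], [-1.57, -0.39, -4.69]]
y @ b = [[8.25, 2.71, 3.82], [-4.04, -0.79, -2.41], [4.98, 1.38, 2.58]]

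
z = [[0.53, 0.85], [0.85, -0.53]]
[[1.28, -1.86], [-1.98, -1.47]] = z @ [[-1.0, -2.23], [2.13, -0.80]]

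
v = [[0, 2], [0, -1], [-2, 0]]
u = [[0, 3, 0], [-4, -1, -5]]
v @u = [[-8, -2, -10], [4, 1, 5], [0, -6, 0]]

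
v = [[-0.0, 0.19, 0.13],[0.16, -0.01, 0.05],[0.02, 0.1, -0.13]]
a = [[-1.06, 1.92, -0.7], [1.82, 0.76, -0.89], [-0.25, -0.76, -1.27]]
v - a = [[1.06, -1.73, 0.83], [-1.66, -0.77, 0.94], [0.27, 0.86, 1.14]]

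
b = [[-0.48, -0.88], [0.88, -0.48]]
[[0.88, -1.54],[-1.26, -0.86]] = b@[[-1.53, -0.02], [-0.17, 1.76]]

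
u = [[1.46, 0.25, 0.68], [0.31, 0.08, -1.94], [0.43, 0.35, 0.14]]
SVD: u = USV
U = [[-0.49, -0.82, -0.31], [0.86, -0.5, -0.04], [-0.12, -0.29, 0.95]]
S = [2.09, 1.56, 0.26]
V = [[-0.24,  -0.05,  -0.97], [-0.94,  -0.22,  0.24], [-0.23,  0.97,  0.01]]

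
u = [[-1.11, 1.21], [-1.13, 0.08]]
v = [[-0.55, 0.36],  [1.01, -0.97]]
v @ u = [[0.20, -0.64], [-0.03, 1.14]]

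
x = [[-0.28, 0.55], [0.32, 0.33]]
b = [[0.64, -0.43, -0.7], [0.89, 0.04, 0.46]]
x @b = [[0.31,  0.14,  0.45],[0.50,  -0.12,  -0.07]]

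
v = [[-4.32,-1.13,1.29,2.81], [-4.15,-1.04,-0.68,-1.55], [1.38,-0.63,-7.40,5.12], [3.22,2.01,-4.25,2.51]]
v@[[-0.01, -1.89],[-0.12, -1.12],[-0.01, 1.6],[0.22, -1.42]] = [[0.78, 7.5],[-0.17, 10.12],[1.26, -21.01],[0.32, -18.7]]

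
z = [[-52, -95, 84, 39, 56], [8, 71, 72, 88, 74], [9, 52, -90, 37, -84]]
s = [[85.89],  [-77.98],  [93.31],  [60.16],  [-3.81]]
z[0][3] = 39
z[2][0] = 9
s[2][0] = 93.31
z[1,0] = 8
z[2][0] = 9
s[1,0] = -77.98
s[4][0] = -3.81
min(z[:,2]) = -90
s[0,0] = 85.89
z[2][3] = 37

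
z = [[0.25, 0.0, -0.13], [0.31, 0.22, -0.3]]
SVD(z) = [[-0.47, -0.88], [-0.88, 0.47]] @ diag([0.5448861286299038, 0.130380622895873]) @ [[-0.72,-0.36,0.60], [-0.57,0.80,-0.21]]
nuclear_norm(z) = 0.68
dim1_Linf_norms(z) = [0.25, 0.31]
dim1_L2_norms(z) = [0.28, 0.48]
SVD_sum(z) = [[0.18, 0.09, -0.15],[0.34, 0.17, -0.29]] + [[0.07,-0.09,0.02], [-0.03,0.05,-0.01]]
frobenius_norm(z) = 0.56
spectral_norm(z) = 0.54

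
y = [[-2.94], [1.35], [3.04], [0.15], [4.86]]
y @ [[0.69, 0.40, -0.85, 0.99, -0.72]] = [[-2.03,-1.18,2.5,-2.91,2.12], [0.93,0.54,-1.15,1.34,-0.97], [2.10,1.22,-2.58,3.01,-2.19], [0.10,0.06,-0.13,0.15,-0.11], [3.35,1.94,-4.13,4.81,-3.5]]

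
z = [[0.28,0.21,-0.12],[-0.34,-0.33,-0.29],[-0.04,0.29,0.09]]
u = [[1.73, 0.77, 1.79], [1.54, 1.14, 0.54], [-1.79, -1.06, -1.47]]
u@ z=[[0.15, 0.63, -0.27], [0.02, 0.10, -0.47], [-0.08, -0.45, 0.39]]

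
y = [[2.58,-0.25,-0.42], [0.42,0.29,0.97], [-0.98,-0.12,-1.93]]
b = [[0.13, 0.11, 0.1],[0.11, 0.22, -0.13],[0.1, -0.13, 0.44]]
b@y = [[0.28,-0.01,-0.14], [0.50,0.05,0.42], [-0.23,-0.12,-1.02]]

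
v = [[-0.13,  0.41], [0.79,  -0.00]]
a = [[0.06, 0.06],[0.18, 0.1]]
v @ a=[[0.07, 0.03],[0.05, 0.05]]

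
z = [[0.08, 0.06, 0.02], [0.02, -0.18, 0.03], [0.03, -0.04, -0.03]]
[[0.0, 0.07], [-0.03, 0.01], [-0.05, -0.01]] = z @ [[-0.42, 0.61], [0.29, 0.1], [0.91, 0.66]]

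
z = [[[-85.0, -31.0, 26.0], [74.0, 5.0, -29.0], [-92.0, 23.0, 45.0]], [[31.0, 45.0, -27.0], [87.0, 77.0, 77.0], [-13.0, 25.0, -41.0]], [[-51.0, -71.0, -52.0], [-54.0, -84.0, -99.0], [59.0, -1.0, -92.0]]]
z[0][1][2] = -29.0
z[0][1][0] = 74.0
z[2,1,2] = -99.0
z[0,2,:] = [-92.0, 23.0, 45.0]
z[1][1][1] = 77.0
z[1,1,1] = 77.0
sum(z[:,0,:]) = -215.0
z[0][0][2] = 26.0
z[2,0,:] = [-51.0, -71.0, -52.0]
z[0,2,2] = 45.0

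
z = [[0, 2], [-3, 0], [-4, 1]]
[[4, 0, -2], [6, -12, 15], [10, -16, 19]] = z@[[-2, 4, -5], [2, 0, -1]]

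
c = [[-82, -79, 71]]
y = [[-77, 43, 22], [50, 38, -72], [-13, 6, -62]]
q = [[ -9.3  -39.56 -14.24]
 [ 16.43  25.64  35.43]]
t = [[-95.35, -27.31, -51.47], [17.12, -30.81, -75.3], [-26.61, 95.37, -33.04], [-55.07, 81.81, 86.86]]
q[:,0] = [-9.3, 16.43]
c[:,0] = [-82]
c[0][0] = -82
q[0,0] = -9.3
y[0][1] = 43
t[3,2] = 86.86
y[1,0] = 50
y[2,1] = 6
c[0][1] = -79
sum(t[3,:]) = 113.6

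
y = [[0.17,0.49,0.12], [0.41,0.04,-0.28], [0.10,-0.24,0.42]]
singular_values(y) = [0.62, 0.48, 0.4]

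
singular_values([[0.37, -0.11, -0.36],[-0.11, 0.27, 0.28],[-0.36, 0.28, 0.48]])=[0.92, 0.2, 0.0]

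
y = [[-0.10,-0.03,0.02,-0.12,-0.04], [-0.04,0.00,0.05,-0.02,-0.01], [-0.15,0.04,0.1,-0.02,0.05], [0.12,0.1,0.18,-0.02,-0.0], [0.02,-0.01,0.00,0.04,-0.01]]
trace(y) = -0.03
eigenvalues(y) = [(-0.07+0.17j), (-0.07-0.17j), (0.16+0j), (-0+0j), (-0.04+0j)]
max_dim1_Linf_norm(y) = 0.18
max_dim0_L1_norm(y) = 0.43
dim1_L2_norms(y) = [0.17, 0.07, 0.19, 0.24, 0.05]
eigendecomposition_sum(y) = [[-0.06+0.06j, -0.00+0.02j, (0.03+0.04j), (-0.06-0.02j), (-0.01-0.02j)], [-0.01+0.02j, -0.00+0.00j, 0.01+0.01j, -0.01-0.00j, -0.00-0.00j], [(-0.05+0.01j), -0.01+0.01j, 0.03j, (-0.02-0.03j), -0.01j], [0.08+0.08j, (0.02+0j), (0.05-0.04j), (-0.02+0.08j), -0.02+0.02j], [(0.02-0.02j), 0.00-0.01j, (-0.01-0.01j), (0.02+0j), 0.01j]] + [[(-0.06-0.06j), -0.00-0.02j, 0.03-0.04j, -0.06+0.02j, -0.01+0.02j], [(-0.01-0.02j), -0.00-0.00j, 0.01-0.01j, -0.01+0.00j, (-0+0j)], [-0.05-0.01j, (-0.01-0.01j), 0.00-0.03j, (-0.02+0.03j), 0.01j], [0.08-0.08j, 0.02-0.00j, (0.05+0.04j), -0.02-0.08j, (-0.02-0.02j)], [0.02+0.02j, 0.00+0.01j, -0.01+0.01j, 0.02-0.00j, 0.00-0.01j]] + [[0.02-0.00j, (-0.02+0j), (-0.04-0j), (-0.01+0j), (-0.01+0j)], [-0.01+0.00j, 0.01-0.00j, 0.03+0.00j, 0.01-0.00j, (0.01-0j)], [-0.05+0.00j, 0.05-0.00j, (0.1+0j), 0.03-0.00j, (0.04-0j)], [(-0.04+0j), (0.04-0j), (0.09+0j), (0.02-0j), (0.03-0j)], [-0.01+0.00j, (0.01-0j), 0.01+0.00j, -0j, 0.01-0.00j]] + [[(-0-0j),-0j,-0.00+0.00j,-0.00-0.00j,(-0-0j)],  [0j,(-0+0j),-0j,0.00+0.00j,0j],  [(-0-0j),0.00-0.00j,-0.00+0.00j,(-0-0j),-0.00-0.00j],  [0.00+0.00j,(-0+0j),0.00-0.00j,0.00+0.00j,0.00+0.00j],  [(-0-0j),0.00-0.00j,-0.00+0.00j,(-0-0j),-0.00-0.00j]] + [[-0.00-0.00j,(-0-0j),0.00+0.00j,-0j,-0.00-0.00j], [(-0-0j),-0.01-0.00j,0.00+0.00j,0.00-0.00j,-0.01-0.00j], [0j,0.01+0.00j,-0.00-0.00j,-0.00+0.00j,0.01+0.00j], [0j,0.01+0.00j,-0.00-0.00j,-0.00+0.00j,(0.02+0j)], [-0.00-0.00j,(-0.02-0j),(0.01+0j),-0j,(-0.02-0j)]]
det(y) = 0.00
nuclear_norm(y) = 0.63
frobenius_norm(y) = 0.36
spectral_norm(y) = 0.24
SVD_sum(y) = [[-0.03,-0.03,-0.04,-0.0,-0.0], [0.01,0.01,0.01,0.0,0.0], [0.00,0.00,0.00,0.00,0.00], [0.13,0.1,0.17,0.01,0.01], [0.00,0.0,0.01,0.0,0.0]] + [[-0.09, 0.01, 0.07, -0.05, 0.01], [-0.05, 0.01, 0.03, -0.03, 0.00], [-0.13, 0.02, 0.09, -0.07, 0.01], [-0.02, 0.00, 0.01, -0.01, 0.00], [0.02, -0.0, -0.02, 0.01, -0.00]] + [[0.03,-0.02,-0.00,-0.07,-0.04],  [0.0,-0.0,-0.00,-0.00,-0.00],  [-0.02,0.01,0.00,0.05,0.04],  [0.01,-0.01,-0.0,-0.02,-0.01],  [-0.01,0.0,0.00,0.01,0.01]] + [[-0.0, -0.0, 0.00, 0.00, -0.00], [-0.0, -0.01, 0.01, 0.01, -0.01], [0.00, 0.00, -0.00, -0.0, 0.00], [0.00, 0.00, -0.0, -0.0, 0.00], [-0.00, -0.01, 0.01, 0.01, -0.02]] + [[-0.0,0.00,-0.0,0.0,-0.0], [0.0,-0.00,0.00,-0.0,0.0], [-0.00,0.00,-0.00,0.0,-0.00], [-0.00,0.00,-0.00,0.0,-0.0], [-0.00,0.00,-0.0,0.0,-0.0]]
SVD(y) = [[-0.25, -0.55, -0.75, -0.05, 0.27], [0.05, -0.27, -0.05, -0.6, -0.75], [0.03, -0.77, 0.61, 0.1, 0.16], [0.97, -0.11, -0.21, 0.04, 0.08], [0.03, 0.14, 0.15, -0.79, 0.57]] @ diag([0.24471943267649854, 0.23197943709191285, 0.11569810690491977, 0.03477771014630669, 0.0015488617140324923]) @ [[0.55, 0.43, 0.71, 0.04, 0.04], [0.74, -0.11, -0.52, 0.41, -0.07], [-0.31, 0.21, 0.04, 0.77, 0.51], [0.11, 0.5, -0.40, -0.47, 0.6], [-0.20, 0.71, -0.25, 0.15, -0.61]]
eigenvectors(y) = [[0.03-0.54j, (0.03+0.54j), -0.27+0.00j, (-0.2+0j), 0.14+0.00j], [-0.02-0.13j, -0.02+0.13j, (0.2+0j), 0.71+0.00j, (0.45+0j)], [(0.21-0.27j), (0.21+0.27j), (0.7+0j), -0.25+0.00j, -0.29+0.00j], [(-0.74+0j), (-0.74-0j), (0.62+0j), (0.15+0j), (-0.46+0j)], [(0.01+0.16j), 0.01-0.16j, (0.1+0j), (-0.61+0j), (0.69+0j)]]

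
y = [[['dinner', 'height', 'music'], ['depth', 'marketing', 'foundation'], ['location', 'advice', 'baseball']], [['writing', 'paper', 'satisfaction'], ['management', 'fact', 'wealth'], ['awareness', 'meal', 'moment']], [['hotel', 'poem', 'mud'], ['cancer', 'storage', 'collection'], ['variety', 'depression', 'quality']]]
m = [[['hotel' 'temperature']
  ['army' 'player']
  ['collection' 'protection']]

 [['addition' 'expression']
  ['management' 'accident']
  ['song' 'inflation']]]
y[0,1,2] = 'foundation'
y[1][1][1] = 'fact'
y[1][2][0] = 'awareness'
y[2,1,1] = 'storage'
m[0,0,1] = 'temperature'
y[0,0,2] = 'music'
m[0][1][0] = 'army'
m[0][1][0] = 'army'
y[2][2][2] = 'quality'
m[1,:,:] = [['addition', 'expression'], ['management', 'accident'], ['song', 'inflation']]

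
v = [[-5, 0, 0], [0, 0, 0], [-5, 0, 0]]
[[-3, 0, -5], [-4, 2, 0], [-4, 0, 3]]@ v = [[40, 0, 0], [20, 0, 0], [5, 0, 0]]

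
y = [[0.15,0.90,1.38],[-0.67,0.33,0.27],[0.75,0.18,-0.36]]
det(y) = -0.568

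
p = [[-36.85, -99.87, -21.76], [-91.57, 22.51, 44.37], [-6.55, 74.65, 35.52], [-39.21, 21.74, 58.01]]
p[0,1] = -99.87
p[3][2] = 58.01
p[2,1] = 74.65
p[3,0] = -39.21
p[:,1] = [-99.87, 22.51, 74.65, 21.74]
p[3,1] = 21.74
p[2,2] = 35.52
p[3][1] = 21.74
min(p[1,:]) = -91.57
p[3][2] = 58.01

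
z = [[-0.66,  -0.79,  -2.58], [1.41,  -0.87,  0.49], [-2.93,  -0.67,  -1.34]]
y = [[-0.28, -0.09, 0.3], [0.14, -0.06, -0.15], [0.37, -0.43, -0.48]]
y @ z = [[-0.82,0.10,0.28],[0.26,0.04,-0.19],[0.56,0.4,-0.52]]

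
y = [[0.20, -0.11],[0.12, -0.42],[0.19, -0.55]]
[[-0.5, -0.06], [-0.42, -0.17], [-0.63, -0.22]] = y @ [[-2.29, -0.09], [0.35, 0.37]]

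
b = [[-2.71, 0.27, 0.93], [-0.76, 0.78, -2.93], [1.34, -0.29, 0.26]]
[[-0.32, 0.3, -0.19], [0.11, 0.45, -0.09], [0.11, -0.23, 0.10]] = b@[[0.09, -0.14, 0.09], [-0.04, 0.06, 0.09], [-0.07, -0.1, 0.03]]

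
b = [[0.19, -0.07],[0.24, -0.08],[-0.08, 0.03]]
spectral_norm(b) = 0.34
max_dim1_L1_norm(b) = 0.32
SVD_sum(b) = [[0.19,  -0.07], [0.24,  -0.08], [-0.08,  0.03]] + [[-0.0, -0.00], [0.00, 0.0], [0.0, 0.00]]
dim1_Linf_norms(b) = [0.19, 0.24, 0.08]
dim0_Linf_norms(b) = [0.24, 0.08]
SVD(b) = [[-0.6, 0.66], [-0.75, -0.65], [0.25, -0.37]] @ diag([0.3350692593644803, 0.005347095373998425]) @ [[-0.94, 0.33],[-0.33, -0.94]]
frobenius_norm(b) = 0.34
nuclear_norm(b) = 0.34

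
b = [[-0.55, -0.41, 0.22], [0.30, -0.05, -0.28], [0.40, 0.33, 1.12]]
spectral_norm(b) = 1.25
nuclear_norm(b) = 2.23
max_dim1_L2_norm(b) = 1.23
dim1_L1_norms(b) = [1.18, 0.63, 1.85]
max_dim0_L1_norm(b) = 1.62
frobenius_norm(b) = 1.49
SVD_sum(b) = [[-0.03, -0.03, -0.09], [-0.05, -0.05, -0.16], [0.39, 0.36, 1.11]] + [[-0.56, -0.31, 0.30], [0.26, 0.15, -0.14], [-0.01, -0.0, 0.0]] + [[0.04, -0.07, 0.01], [0.09, -0.15, 0.02], [0.02, -0.03, 0.00]]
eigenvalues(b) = [(1.13+0j), (-0.3+0.28j), (-0.3-0.28j)]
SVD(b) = [[-0.08, 0.91, 0.42], [-0.14, -0.43, 0.89], [0.99, 0.01, 0.16]] @ diag([1.2494120434230327, 0.7839680705344511, 0.1938133383747679]) @ [[0.32, 0.29, 0.9], [-0.79, -0.44, 0.42], [0.52, -0.85, 0.09]]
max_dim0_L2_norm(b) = 1.18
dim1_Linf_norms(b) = [0.55, 0.3, 1.12]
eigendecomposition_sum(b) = [[0.05-0.00j, 0.04+0.00j, 0.20-0.00j], [(-0.06+0j), -0.04+0.00j, (-0.21+0j)], [(0.3-0j), (0.21+0j), 1.11-0.00j]] + [[-0.30-0.04j, -0.22-0.26j, 0.01-0.04j], [(0.18+0.21j), (-0.01+0.31j), -0.03+0.02j], [(0.05-0.03j), (0.06+0.01j), 0.00+0.01j]] + [[-0.30+0.04j, -0.22+0.26j, (0.01+0.04j)], [0.18-0.21j, -0.01-0.31j, (-0.03-0.02j)], [0.05+0.03j, 0.06-0.01j, 0.00-0.01j]]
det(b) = 0.19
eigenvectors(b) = [[(-0.17+0j),  (-0.73+0j),  (-0.73-0j)],[0.19+0.00j,  0.50+0.45j,  0.50-0.45j],[(-0.97+0j),  (0.11-0.08j),  0.11+0.08j]]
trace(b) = 0.52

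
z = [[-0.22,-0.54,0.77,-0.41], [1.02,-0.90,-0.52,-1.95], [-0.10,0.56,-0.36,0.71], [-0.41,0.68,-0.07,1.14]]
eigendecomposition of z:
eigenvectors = [[0.13-0.37j, (0.13+0.37j), 0.70+0.00j, (0.7-0j)], [(-0.8+0j), (-0.8-0j), 0.40+0.23j, (0.4-0.23j)], [0.10+0.24j, (0.1-0.24j), 0.51+0.09j, (0.51-0.09j)], [0.34+0.16j, (0.34-0.16j), 0.04-0.13j, 0.04+0.13j]]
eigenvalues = [(-0.18+1.01j), (-0.18-1.01j), (0.01+0j), (0.01-0j)]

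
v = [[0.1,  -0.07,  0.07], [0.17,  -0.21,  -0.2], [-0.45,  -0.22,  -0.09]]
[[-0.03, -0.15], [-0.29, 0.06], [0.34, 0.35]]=v @ [[-0.89, -0.65], [-0.06, 0.16], [0.78, -1.01]]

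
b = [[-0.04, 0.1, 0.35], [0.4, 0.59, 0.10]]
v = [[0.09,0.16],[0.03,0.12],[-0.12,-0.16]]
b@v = [[-0.04, -0.05], [0.04, 0.12]]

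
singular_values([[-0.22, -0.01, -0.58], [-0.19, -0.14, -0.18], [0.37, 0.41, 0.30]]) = [0.86, 0.37, 0.03]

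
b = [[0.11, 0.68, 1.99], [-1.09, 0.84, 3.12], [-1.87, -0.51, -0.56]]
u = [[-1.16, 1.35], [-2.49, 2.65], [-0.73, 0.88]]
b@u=[[-3.27, 3.7], [-3.1, 3.5], [3.85, -4.37]]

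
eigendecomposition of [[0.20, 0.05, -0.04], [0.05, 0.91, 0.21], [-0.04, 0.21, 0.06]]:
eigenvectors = [[0.97, 0.24, 0.05], [0.01, -0.23, 0.97], [-0.25, 0.94, 0.22]]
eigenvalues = [0.21, -0.0, 0.96]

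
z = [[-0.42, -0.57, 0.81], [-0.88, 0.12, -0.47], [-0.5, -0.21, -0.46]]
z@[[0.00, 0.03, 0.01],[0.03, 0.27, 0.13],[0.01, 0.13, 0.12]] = [[-0.01,-0.06,0.02], [-0.00,-0.06,-0.05], [-0.01,-0.13,-0.09]]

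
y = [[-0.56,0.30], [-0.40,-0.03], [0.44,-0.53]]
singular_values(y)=[0.97, 0.32]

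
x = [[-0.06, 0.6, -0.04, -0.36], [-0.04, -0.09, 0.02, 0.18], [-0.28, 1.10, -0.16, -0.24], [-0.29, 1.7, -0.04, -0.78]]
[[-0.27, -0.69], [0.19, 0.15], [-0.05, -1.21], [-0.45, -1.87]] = x@[[-0.41, 0.83],[0.12, -0.66],[0.42, 0.62],[0.97, 0.62]]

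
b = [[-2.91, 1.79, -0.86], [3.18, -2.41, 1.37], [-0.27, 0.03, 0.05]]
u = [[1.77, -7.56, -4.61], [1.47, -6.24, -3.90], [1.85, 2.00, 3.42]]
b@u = [[-4.11,9.11,3.49], [4.62,-6.26,-0.58], [-0.34,1.95,1.3]]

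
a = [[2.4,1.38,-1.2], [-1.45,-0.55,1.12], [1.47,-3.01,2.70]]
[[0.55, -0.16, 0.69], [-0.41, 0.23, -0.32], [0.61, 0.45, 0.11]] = a@[[0.27, 0.01, 0.24], [-0.15, 0.09, 0.18], [-0.09, 0.26, 0.11]]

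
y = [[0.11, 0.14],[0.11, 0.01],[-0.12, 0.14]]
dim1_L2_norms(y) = [0.18, 0.11, 0.18]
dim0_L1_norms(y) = [0.34, 0.29]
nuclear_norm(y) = 0.39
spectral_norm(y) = 0.20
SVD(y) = [[0.47, 0.77], [-0.14, 0.54], [0.87, -0.33]] @ diag([0.19852198171201257, 0.1961861941552855]) @ [[-0.35, 0.94], [0.94, 0.35]]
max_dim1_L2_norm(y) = 0.18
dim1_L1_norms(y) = [0.25, 0.12, 0.26]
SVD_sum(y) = [[-0.03, 0.09], [0.01, -0.03], [-0.06, 0.16]] + [[0.14, 0.05],[0.10, 0.04],[-0.06, -0.02]]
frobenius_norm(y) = 0.28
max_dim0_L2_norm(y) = 0.2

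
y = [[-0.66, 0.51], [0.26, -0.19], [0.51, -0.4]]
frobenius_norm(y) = 1.10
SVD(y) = [[-0.76, 0.02],[0.29, -0.89],[0.59, 0.46]] @ diag([1.104266124730921, 0.009814569361630054]) @ [[0.79,-0.61], [-0.61,-0.79]]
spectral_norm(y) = 1.10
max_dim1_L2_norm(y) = 0.83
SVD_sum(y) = [[-0.66, 0.51], [0.25, -0.20], [0.51, -0.40]] + [[-0.00, -0.0], [0.01, 0.01], [-0.0, -0.00]]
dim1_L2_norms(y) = [0.83, 0.32, 0.65]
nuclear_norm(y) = 1.11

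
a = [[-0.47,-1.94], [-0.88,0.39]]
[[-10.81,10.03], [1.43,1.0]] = a @ [[0.76, -3.1], [5.39, -4.42]]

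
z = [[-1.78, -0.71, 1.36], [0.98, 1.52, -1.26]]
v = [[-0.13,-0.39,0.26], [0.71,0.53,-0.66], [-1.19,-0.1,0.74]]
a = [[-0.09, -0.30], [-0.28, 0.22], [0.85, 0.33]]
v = a @ z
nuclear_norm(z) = 3.92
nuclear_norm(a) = 1.34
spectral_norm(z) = 3.12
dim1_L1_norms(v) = [0.78, 1.9, 2.03]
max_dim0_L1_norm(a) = 1.22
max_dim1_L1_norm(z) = 3.85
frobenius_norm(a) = 1.03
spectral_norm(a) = 0.95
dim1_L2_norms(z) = [2.35, 2.2]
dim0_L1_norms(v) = [2.03, 1.02, 1.66]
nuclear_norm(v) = 2.30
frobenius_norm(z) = 3.22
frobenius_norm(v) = 1.85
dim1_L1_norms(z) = [3.85, 3.76]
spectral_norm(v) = 1.78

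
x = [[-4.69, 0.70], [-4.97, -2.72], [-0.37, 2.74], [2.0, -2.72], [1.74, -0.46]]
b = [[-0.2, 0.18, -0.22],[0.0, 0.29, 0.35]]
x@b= [[0.94, -0.64, 1.28], [0.99, -1.68, 0.14], [0.07, 0.73, 1.04], [-0.4, -0.43, -1.39], [-0.35, 0.18, -0.54]]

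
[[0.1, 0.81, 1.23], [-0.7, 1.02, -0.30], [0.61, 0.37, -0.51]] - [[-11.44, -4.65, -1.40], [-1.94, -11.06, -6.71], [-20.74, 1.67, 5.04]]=[[11.54, 5.46, 2.63], [1.24, 12.08, 6.41], [21.35, -1.3, -5.55]]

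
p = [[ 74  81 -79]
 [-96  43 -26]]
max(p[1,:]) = 43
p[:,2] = [-79, -26]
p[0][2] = -79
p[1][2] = -26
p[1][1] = 43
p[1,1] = 43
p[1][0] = -96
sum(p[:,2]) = -105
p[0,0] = 74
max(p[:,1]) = 81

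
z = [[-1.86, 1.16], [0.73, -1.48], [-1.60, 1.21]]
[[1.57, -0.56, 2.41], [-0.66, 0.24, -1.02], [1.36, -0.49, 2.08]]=z @ [[-0.82,0.29,-1.25], [0.04,-0.02,0.07]]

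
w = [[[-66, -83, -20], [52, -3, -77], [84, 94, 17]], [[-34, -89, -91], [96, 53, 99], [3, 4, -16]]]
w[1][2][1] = 4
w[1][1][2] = 99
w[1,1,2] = 99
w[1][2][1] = 4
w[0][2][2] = 17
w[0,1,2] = -77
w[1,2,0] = 3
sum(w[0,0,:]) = -169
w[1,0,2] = -91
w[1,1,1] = 53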